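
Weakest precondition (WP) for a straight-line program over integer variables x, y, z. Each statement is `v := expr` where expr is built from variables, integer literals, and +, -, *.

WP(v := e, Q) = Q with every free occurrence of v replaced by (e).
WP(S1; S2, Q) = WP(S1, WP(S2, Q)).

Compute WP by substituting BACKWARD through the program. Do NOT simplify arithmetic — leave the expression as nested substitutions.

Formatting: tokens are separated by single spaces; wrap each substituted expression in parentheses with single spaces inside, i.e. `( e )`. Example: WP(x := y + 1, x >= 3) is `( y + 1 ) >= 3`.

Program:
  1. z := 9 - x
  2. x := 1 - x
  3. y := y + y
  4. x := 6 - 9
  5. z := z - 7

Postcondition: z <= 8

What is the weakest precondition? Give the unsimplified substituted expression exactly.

post: z <= 8
stmt 5: z := z - 7  -- replace 1 occurrence(s) of z with (z - 7)
  => ( z - 7 ) <= 8
stmt 4: x := 6 - 9  -- replace 0 occurrence(s) of x with (6 - 9)
  => ( z - 7 ) <= 8
stmt 3: y := y + y  -- replace 0 occurrence(s) of y with (y + y)
  => ( z - 7 ) <= 8
stmt 2: x := 1 - x  -- replace 0 occurrence(s) of x with (1 - x)
  => ( z - 7 ) <= 8
stmt 1: z := 9 - x  -- replace 1 occurrence(s) of z with (9 - x)
  => ( ( 9 - x ) - 7 ) <= 8

Answer: ( ( 9 - x ) - 7 ) <= 8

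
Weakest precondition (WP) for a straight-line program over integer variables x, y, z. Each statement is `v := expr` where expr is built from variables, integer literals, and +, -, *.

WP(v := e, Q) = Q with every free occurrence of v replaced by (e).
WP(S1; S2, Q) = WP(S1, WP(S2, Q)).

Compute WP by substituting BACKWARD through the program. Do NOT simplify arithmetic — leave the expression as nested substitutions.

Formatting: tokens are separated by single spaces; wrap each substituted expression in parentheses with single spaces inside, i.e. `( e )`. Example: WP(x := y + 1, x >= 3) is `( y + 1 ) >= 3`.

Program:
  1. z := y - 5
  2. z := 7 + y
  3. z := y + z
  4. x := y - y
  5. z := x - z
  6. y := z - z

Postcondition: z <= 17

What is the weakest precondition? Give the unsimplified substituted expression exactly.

Answer: ( ( y - y ) - ( y + ( 7 + y ) ) ) <= 17

Derivation:
post: z <= 17
stmt 6: y := z - z  -- replace 0 occurrence(s) of y with (z - z)
  => z <= 17
stmt 5: z := x - z  -- replace 1 occurrence(s) of z with (x - z)
  => ( x - z ) <= 17
stmt 4: x := y - y  -- replace 1 occurrence(s) of x with (y - y)
  => ( ( y - y ) - z ) <= 17
stmt 3: z := y + z  -- replace 1 occurrence(s) of z with (y + z)
  => ( ( y - y ) - ( y + z ) ) <= 17
stmt 2: z := 7 + y  -- replace 1 occurrence(s) of z with (7 + y)
  => ( ( y - y ) - ( y + ( 7 + y ) ) ) <= 17
stmt 1: z := y - 5  -- replace 0 occurrence(s) of z with (y - 5)
  => ( ( y - y ) - ( y + ( 7 + y ) ) ) <= 17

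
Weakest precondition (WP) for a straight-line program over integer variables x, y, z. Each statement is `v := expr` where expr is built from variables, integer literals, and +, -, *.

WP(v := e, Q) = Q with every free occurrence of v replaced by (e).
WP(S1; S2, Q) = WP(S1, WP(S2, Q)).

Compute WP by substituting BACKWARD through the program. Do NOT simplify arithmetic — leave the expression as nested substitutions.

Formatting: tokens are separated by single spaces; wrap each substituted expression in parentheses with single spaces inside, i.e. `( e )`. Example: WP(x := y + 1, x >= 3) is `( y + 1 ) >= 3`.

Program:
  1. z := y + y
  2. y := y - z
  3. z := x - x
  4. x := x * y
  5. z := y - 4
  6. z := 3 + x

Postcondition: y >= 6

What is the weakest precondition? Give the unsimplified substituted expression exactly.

post: y >= 6
stmt 6: z := 3 + x  -- replace 0 occurrence(s) of z with (3 + x)
  => y >= 6
stmt 5: z := y - 4  -- replace 0 occurrence(s) of z with (y - 4)
  => y >= 6
stmt 4: x := x * y  -- replace 0 occurrence(s) of x with (x * y)
  => y >= 6
stmt 3: z := x - x  -- replace 0 occurrence(s) of z with (x - x)
  => y >= 6
stmt 2: y := y - z  -- replace 1 occurrence(s) of y with (y - z)
  => ( y - z ) >= 6
stmt 1: z := y + y  -- replace 1 occurrence(s) of z with (y + y)
  => ( y - ( y + y ) ) >= 6

Answer: ( y - ( y + y ) ) >= 6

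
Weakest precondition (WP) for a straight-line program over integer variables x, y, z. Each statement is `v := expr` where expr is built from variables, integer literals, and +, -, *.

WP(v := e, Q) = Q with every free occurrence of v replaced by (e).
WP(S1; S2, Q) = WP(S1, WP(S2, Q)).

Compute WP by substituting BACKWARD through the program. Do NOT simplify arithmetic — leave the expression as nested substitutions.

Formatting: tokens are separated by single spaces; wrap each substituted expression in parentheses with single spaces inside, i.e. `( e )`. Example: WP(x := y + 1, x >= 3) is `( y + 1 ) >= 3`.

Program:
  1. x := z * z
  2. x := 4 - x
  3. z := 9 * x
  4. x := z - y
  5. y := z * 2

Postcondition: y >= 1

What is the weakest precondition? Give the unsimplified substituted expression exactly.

Answer: ( ( 9 * ( 4 - ( z * z ) ) ) * 2 ) >= 1

Derivation:
post: y >= 1
stmt 5: y := z * 2  -- replace 1 occurrence(s) of y with (z * 2)
  => ( z * 2 ) >= 1
stmt 4: x := z - y  -- replace 0 occurrence(s) of x with (z - y)
  => ( z * 2 ) >= 1
stmt 3: z := 9 * x  -- replace 1 occurrence(s) of z with (9 * x)
  => ( ( 9 * x ) * 2 ) >= 1
stmt 2: x := 4 - x  -- replace 1 occurrence(s) of x with (4 - x)
  => ( ( 9 * ( 4 - x ) ) * 2 ) >= 1
stmt 1: x := z * z  -- replace 1 occurrence(s) of x with (z * z)
  => ( ( 9 * ( 4 - ( z * z ) ) ) * 2 ) >= 1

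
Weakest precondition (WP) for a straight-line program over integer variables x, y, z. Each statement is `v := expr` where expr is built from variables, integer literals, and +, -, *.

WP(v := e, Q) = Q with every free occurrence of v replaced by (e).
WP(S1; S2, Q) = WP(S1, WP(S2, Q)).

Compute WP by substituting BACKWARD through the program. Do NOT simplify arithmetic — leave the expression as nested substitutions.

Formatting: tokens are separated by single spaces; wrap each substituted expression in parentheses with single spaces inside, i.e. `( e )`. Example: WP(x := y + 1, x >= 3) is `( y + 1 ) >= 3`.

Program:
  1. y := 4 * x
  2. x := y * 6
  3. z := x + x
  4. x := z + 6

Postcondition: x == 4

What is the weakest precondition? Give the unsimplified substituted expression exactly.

Answer: ( ( ( ( 4 * x ) * 6 ) + ( ( 4 * x ) * 6 ) ) + 6 ) == 4

Derivation:
post: x == 4
stmt 4: x := z + 6  -- replace 1 occurrence(s) of x with (z + 6)
  => ( z + 6 ) == 4
stmt 3: z := x + x  -- replace 1 occurrence(s) of z with (x + x)
  => ( ( x + x ) + 6 ) == 4
stmt 2: x := y * 6  -- replace 2 occurrence(s) of x with (y * 6)
  => ( ( ( y * 6 ) + ( y * 6 ) ) + 6 ) == 4
stmt 1: y := 4 * x  -- replace 2 occurrence(s) of y with (4 * x)
  => ( ( ( ( 4 * x ) * 6 ) + ( ( 4 * x ) * 6 ) ) + 6 ) == 4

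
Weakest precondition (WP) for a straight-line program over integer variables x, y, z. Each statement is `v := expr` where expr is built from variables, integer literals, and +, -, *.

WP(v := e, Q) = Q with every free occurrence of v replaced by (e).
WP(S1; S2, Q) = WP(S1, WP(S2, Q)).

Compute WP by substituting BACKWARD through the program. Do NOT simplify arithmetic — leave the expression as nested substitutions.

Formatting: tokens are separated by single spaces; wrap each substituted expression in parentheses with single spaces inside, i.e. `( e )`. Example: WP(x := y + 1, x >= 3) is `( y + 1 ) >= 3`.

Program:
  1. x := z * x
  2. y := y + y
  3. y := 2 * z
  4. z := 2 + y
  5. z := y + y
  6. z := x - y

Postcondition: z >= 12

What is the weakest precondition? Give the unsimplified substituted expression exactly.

Answer: ( ( z * x ) - ( 2 * z ) ) >= 12

Derivation:
post: z >= 12
stmt 6: z := x - y  -- replace 1 occurrence(s) of z with (x - y)
  => ( x - y ) >= 12
stmt 5: z := y + y  -- replace 0 occurrence(s) of z with (y + y)
  => ( x - y ) >= 12
stmt 4: z := 2 + y  -- replace 0 occurrence(s) of z with (2 + y)
  => ( x - y ) >= 12
stmt 3: y := 2 * z  -- replace 1 occurrence(s) of y with (2 * z)
  => ( x - ( 2 * z ) ) >= 12
stmt 2: y := y + y  -- replace 0 occurrence(s) of y with (y + y)
  => ( x - ( 2 * z ) ) >= 12
stmt 1: x := z * x  -- replace 1 occurrence(s) of x with (z * x)
  => ( ( z * x ) - ( 2 * z ) ) >= 12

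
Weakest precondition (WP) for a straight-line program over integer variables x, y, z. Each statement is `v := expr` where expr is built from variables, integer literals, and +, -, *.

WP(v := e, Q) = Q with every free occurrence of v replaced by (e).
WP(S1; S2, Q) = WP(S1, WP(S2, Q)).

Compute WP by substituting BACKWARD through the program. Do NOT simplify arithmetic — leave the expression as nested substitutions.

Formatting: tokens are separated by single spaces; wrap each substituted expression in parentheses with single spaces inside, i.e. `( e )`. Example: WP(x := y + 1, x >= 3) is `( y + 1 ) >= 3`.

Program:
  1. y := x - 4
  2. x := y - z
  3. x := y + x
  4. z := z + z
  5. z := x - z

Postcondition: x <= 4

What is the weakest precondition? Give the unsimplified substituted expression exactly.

post: x <= 4
stmt 5: z := x - z  -- replace 0 occurrence(s) of z with (x - z)
  => x <= 4
stmt 4: z := z + z  -- replace 0 occurrence(s) of z with (z + z)
  => x <= 4
stmt 3: x := y + x  -- replace 1 occurrence(s) of x with (y + x)
  => ( y + x ) <= 4
stmt 2: x := y - z  -- replace 1 occurrence(s) of x with (y - z)
  => ( y + ( y - z ) ) <= 4
stmt 1: y := x - 4  -- replace 2 occurrence(s) of y with (x - 4)
  => ( ( x - 4 ) + ( ( x - 4 ) - z ) ) <= 4

Answer: ( ( x - 4 ) + ( ( x - 4 ) - z ) ) <= 4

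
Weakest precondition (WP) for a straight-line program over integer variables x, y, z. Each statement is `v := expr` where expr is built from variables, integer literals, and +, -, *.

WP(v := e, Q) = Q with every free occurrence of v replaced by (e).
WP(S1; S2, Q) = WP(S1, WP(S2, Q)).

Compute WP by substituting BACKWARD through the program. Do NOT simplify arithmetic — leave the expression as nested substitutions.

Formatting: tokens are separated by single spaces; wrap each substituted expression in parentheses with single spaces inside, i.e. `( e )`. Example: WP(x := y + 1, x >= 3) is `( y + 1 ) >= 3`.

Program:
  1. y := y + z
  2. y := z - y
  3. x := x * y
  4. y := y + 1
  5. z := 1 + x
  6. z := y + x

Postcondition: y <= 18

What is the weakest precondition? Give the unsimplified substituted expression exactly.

post: y <= 18
stmt 6: z := y + x  -- replace 0 occurrence(s) of z with (y + x)
  => y <= 18
stmt 5: z := 1 + x  -- replace 0 occurrence(s) of z with (1 + x)
  => y <= 18
stmt 4: y := y + 1  -- replace 1 occurrence(s) of y with (y + 1)
  => ( y + 1 ) <= 18
stmt 3: x := x * y  -- replace 0 occurrence(s) of x with (x * y)
  => ( y + 1 ) <= 18
stmt 2: y := z - y  -- replace 1 occurrence(s) of y with (z - y)
  => ( ( z - y ) + 1 ) <= 18
stmt 1: y := y + z  -- replace 1 occurrence(s) of y with (y + z)
  => ( ( z - ( y + z ) ) + 1 ) <= 18

Answer: ( ( z - ( y + z ) ) + 1 ) <= 18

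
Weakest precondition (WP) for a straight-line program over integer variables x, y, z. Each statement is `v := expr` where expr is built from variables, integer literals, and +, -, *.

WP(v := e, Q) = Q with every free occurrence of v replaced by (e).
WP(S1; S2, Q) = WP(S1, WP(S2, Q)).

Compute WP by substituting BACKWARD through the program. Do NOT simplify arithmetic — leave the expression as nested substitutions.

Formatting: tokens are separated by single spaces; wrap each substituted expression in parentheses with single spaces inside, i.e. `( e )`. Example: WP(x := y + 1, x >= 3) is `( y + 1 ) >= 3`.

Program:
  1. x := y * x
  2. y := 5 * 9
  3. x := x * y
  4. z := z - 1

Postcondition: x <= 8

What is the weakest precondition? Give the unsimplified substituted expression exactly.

Answer: ( ( y * x ) * ( 5 * 9 ) ) <= 8

Derivation:
post: x <= 8
stmt 4: z := z - 1  -- replace 0 occurrence(s) of z with (z - 1)
  => x <= 8
stmt 3: x := x * y  -- replace 1 occurrence(s) of x with (x * y)
  => ( x * y ) <= 8
stmt 2: y := 5 * 9  -- replace 1 occurrence(s) of y with (5 * 9)
  => ( x * ( 5 * 9 ) ) <= 8
stmt 1: x := y * x  -- replace 1 occurrence(s) of x with (y * x)
  => ( ( y * x ) * ( 5 * 9 ) ) <= 8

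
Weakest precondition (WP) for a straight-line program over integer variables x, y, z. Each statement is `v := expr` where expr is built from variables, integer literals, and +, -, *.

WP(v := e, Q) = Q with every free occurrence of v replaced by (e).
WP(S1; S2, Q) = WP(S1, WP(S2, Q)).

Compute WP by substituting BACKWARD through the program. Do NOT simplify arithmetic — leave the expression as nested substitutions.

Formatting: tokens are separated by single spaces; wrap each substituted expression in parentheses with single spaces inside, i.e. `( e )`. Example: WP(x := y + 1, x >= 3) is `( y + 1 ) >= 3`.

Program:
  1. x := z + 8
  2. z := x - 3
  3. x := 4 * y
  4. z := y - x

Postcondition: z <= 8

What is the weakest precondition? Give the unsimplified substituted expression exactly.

post: z <= 8
stmt 4: z := y - x  -- replace 1 occurrence(s) of z with (y - x)
  => ( y - x ) <= 8
stmt 3: x := 4 * y  -- replace 1 occurrence(s) of x with (4 * y)
  => ( y - ( 4 * y ) ) <= 8
stmt 2: z := x - 3  -- replace 0 occurrence(s) of z with (x - 3)
  => ( y - ( 4 * y ) ) <= 8
stmt 1: x := z + 8  -- replace 0 occurrence(s) of x with (z + 8)
  => ( y - ( 4 * y ) ) <= 8

Answer: ( y - ( 4 * y ) ) <= 8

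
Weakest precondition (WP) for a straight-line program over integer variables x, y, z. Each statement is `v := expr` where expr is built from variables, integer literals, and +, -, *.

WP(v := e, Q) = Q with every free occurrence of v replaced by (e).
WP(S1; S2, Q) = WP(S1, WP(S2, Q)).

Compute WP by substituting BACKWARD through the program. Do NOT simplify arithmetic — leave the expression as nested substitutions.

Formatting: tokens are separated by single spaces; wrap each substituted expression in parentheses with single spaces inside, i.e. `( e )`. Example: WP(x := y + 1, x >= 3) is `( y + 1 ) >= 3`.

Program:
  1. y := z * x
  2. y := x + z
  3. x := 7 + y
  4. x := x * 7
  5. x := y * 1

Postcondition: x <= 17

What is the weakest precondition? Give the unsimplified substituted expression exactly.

Answer: ( ( x + z ) * 1 ) <= 17

Derivation:
post: x <= 17
stmt 5: x := y * 1  -- replace 1 occurrence(s) of x with (y * 1)
  => ( y * 1 ) <= 17
stmt 4: x := x * 7  -- replace 0 occurrence(s) of x with (x * 7)
  => ( y * 1 ) <= 17
stmt 3: x := 7 + y  -- replace 0 occurrence(s) of x with (7 + y)
  => ( y * 1 ) <= 17
stmt 2: y := x + z  -- replace 1 occurrence(s) of y with (x + z)
  => ( ( x + z ) * 1 ) <= 17
stmt 1: y := z * x  -- replace 0 occurrence(s) of y with (z * x)
  => ( ( x + z ) * 1 ) <= 17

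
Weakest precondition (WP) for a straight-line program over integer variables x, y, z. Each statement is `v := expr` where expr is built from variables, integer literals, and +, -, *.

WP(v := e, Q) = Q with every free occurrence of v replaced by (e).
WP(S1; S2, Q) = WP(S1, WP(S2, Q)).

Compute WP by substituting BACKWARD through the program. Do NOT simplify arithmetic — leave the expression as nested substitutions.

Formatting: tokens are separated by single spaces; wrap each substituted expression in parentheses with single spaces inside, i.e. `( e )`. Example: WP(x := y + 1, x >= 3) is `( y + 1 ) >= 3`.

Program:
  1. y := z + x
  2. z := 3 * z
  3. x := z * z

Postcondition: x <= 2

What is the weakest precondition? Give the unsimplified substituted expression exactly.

post: x <= 2
stmt 3: x := z * z  -- replace 1 occurrence(s) of x with (z * z)
  => ( z * z ) <= 2
stmt 2: z := 3 * z  -- replace 2 occurrence(s) of z with (3 * z)
  => ( ( 3 * z ) * ( 3 * z ) ) <= 2
stmt 1: y := z + x  -- replace 0 occurrence(s) of y with (z + x)
  => ( ( 3 * z ) * ( 3 * z ) ) <= 2

Answer: ( ( 3 * z ) * ( 3 * z ) ) <= 2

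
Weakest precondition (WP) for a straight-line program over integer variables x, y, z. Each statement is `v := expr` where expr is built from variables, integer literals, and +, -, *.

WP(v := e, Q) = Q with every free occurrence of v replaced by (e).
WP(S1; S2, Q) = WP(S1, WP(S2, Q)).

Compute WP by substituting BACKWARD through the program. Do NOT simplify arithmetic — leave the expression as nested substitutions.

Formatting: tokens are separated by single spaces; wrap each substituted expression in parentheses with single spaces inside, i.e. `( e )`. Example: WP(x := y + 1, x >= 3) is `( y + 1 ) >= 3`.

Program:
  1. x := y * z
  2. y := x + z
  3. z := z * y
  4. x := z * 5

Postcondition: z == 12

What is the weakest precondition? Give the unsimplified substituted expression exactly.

post: z == 12
stmt 4: x := z * 5  -- replace 0 occurrence(s) of x with (z * 5)
  => z == 12
stmt 3: z := z * y  -- replace 1 occurrence(s) of z with (z * y)
  => ( z * y ) == 12
stmt 2: y := x + z  -- replace 1 occurrence(s) of y with (x + z)
  => ( z * ( x + z ) ) == 12
stmt 1: x := y * z  -- replace 1 occurrence(s) of x with (y * z)
  => ( z * ( ( y * z ) + z ) ) == 12

Answer: ( z * ( ( y * z ) + z ) ) == 12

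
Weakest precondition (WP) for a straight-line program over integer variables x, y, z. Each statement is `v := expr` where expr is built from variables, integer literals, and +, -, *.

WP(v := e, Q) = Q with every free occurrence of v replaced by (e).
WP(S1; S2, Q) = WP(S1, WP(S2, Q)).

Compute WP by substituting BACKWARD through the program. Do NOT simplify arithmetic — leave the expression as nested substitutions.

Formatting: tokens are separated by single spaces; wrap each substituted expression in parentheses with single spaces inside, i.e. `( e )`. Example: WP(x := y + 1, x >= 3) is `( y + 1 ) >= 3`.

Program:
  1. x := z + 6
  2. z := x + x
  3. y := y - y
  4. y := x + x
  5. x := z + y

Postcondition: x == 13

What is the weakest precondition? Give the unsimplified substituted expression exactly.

Answer: ( ( ( z + 6 ) + ( z + 6 ) ) + ( ( z + 6 ) + ( z + 6 ) ) ) == 13

Derivation:
post: x == 13
stmt 5: x := z + y  -- replace 1 occurrence(s) of x with (z + y)
  => ( z + y ) == 13
stmt 4: y := x + x  -- replace 1 occurrence(s) of y with (x + x)
  => ( z + ( x + x ) ) == 13
stmt 3: y := y - y  -- replace 0 occurrence(s) of y with (y - y)
  => ( z + ( x + x ) ) == 13
stmt 2: z := x + x  -- replace 1 occurrence(s) of z with (x + x)
  => ( ( x + x ) + ( x + x ) ) == 13
stmt 1: x := z + 6  -- replace 4 occurrence(s) of x with (z + 6)
  => ( ( ( z + 6 ) + ( z + 6 ) ) + ( ( z + 6 ) + ( z + 6 ) ) ) == 13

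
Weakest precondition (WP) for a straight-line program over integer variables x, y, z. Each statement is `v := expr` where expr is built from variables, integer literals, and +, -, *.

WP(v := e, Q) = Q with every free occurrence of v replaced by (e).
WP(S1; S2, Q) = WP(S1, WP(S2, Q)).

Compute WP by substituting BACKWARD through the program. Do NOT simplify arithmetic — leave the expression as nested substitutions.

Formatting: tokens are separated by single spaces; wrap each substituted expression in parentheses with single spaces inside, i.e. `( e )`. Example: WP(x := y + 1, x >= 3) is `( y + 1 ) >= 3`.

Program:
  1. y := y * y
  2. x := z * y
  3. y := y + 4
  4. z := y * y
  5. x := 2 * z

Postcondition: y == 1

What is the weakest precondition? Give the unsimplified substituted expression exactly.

Answer: ( ( y * y ) + 4 ) == 1

Derivation:
post: y == 1
stmt 5: x := 2 * z  -- replace 0 occurrence(s) of x with (2 * z)
  => y == 1
stmt 4: z := y * y  -- replace 0 occurrence(s) of z with (y * y)
  => y == 1
stmt 3: y := y + 4  -- replace 1 occurrence(s) of y with (y + 4)
  => ( y + 4 ) == 1
stmt 2: x := z * y  -- replace 0 occurrence(s) of x with (z * y)
  => ( y + 4 ) == 1
stmt 1: y := y * y  -- replace 1 occurrence(s) of y with (y * y)
  => ( ( y * y ) + 4 ) == 1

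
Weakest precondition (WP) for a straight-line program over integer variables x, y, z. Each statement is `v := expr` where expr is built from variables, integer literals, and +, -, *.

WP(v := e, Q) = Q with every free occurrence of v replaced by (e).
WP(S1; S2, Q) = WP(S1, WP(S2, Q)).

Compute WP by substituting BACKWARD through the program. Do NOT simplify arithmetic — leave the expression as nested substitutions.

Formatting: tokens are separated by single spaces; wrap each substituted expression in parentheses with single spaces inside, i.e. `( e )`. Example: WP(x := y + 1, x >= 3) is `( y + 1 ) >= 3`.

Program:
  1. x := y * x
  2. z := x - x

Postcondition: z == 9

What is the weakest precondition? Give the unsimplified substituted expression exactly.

post: z == 9
stmt 2: z := x - x  -- replace 1 occurrence(s) of z with (x - x)
  => ( x - x ) == 9
stmt 1: x := y * x  -- replace 2 occurrence(s) of x with (y * x)
  => ( ( y * x ) - ( y * x ) ) == 9

Answer: ( ( y * x ) - ( y * x ) ) == 9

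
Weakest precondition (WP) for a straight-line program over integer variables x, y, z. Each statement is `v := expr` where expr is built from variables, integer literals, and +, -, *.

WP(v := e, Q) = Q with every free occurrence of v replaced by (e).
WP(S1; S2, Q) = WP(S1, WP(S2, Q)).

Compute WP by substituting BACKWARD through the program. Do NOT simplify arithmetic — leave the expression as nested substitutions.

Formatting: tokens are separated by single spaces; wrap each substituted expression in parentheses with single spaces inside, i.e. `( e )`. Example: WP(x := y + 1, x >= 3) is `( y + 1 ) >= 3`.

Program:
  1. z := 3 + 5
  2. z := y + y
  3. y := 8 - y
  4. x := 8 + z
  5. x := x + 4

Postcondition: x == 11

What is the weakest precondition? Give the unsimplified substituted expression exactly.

post: x == 11
stmt 5: x := x + 4  -- replace 1 occurrence(s) of x with (x + 4)
  => ( x + 4 ) == 11
stmt 4: x := 8 + z  -- replace 1 occurrence(s) of x with (8 + z)
  => ( ( 8 + z ) + 4 ) == 11
stmt 3: y := 8 - y  -- replace 0 occurrence(s) of y with (8 - y)
  => ( ( 8 + z ) + 4 ) == 11
stmt 2: z := y + y  -- replace 1 occurrence(s) of z with (y + y)
  => ( ( 8 + ( y + y ) ) + 4 ) == 11
stmt 1: z := 3 + 5  -- replace 0 occurrence(s) of z with (3 + 5)
  => ( ( 8 + ( y + y ) ) + 4 ) == 11

Answer: ( ( 8 + ( y + y ) ) + 4 ) == 11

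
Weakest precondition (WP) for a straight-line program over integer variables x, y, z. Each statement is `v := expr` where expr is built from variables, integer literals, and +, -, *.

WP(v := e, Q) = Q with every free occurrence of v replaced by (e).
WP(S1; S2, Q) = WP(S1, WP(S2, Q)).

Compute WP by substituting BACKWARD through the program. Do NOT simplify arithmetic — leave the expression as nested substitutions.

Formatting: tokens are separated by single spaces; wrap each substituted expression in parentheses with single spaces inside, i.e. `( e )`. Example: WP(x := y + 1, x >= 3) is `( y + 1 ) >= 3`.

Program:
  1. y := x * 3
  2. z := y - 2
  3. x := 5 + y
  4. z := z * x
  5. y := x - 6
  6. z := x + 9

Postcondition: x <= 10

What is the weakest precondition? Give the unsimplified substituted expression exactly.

post: x <= 10
stmt 6: z := x + 9  -- replace 0 occurrence(s) of z with (x + 9)
  => x <= 10
stmt 5: y := x - 6  -- replace 0 occurrence(s) of y with (x - 6)
  => x <= 10
stmt 4: z := z * x  -- replace 0 occurrence(s) of z with (z * x)
  => x <= 10
stmt 3: x := 5 + y  -- replace 1 occurrence(s) of x with (5 + y)
  => ( 5 + y ) <= 10
stmt 2: z := y - 2  -- replace 0 occurrence(s) of z with (y - 2)
  => ( 5 + y ) <= 10
stmt 1: y := x * 3  -- replace 1 occurrence(s) of y with (x * 3)
  => ( 5 + ( x * 3 ) ) <= 10

Answer: ( 5 + ( x * 3 ) ) <= 10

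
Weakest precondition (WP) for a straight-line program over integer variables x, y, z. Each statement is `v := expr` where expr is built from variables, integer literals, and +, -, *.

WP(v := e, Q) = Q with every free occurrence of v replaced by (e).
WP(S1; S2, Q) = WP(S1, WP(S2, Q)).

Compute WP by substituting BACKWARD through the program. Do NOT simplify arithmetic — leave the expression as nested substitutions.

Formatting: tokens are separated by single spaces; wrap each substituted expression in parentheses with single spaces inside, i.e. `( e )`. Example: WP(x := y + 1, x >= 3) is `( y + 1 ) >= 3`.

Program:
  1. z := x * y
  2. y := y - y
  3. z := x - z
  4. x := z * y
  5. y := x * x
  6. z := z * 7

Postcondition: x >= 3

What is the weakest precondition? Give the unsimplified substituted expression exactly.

post: x >= 3
stmt 6: z := z * 7  -- replace 0 occurrence(s) of z with (z * 7)
  => x >= 3
stmt 5: y := x * x  -- replace 0 occurrence(s) of y with (x * x)
  => x >= 3
stmt 4: x := z * y  -- replace 1 occurrence(s) of x with (z * y)
  => ( z * y ) >= 3
stmt 3: z := x - z  -- replace 1 occurrence(s) of z with (x - z)
  => ( ( x - z ) * y ) >= 3
stmt 2: y := y - y  -- replace 1 occurrence(s) of y with (y - y)
  => ( ( x - z ) * ( y - y ) ) >= 3
stmt 1: z := x * y  -- replace 1 occurrence(s) of z with (x * y)
  => ( ( x - ( x * y ) ) * ( y - y ) ) >= 3

Answer: ( ( x - ( x * y ) ) * ( y - y ) ) >= 3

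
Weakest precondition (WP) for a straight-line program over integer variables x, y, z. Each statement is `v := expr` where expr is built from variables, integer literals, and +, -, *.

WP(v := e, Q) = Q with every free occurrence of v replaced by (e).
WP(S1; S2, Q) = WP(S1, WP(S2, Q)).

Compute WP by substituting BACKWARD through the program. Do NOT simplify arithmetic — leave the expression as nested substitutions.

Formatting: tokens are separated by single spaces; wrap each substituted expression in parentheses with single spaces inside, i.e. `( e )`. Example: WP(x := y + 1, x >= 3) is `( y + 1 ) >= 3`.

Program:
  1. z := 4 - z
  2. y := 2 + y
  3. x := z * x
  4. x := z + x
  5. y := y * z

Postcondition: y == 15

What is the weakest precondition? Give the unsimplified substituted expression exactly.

post: y == 15
stmt 5: y := y * z  -- replace 1 occurrence(s) of y with (y * z)
  => ( y * z ) == 15
stmt 4: x := z + x  -- replace 0 occurrence(s) of x with (z + x)
  => ( y * z ) == 15
stmt 3: x := z * x  -- replace 0 occurrence(s) of x with (z * x)
  => ( y * z ) == 15
stmt 2: y := 2 + y  -- replace 1 occurrence(s) of y with (2 + y)
  => ( ( 2 + y ) * z ) == 15
stmt 1: z := 4 - z  -- replace 1 occurrence(s) of z with (4 - z)
  => ( ( 2 + y ) * ( 4 - z ) ) == 15

Answer: ( ( 2 + y ) * ( 4 - z ) ) == 15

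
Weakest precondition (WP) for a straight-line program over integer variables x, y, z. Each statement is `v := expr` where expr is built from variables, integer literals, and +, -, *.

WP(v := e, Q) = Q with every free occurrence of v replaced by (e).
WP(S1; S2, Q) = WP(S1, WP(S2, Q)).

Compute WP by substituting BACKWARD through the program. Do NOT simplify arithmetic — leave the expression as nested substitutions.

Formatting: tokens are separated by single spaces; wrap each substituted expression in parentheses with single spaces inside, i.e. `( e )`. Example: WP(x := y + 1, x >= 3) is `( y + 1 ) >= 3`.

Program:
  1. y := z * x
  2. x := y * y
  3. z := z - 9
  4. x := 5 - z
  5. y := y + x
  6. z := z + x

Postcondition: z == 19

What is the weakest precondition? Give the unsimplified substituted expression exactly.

post: z == 19
stmt 6: z := z + x  -- replace 1 occurrence(s) of z with (z + x)
  => ( z + x ) == 19
stmt 5: y := y + x  -- replace 0 occurrence(s) of y with (y + x)
  => ( z + x ) == 19
stmt 4: x := 5 - z  -- replace 1 occurrence(s) of x with (5 - z)
  => ( z + ( 5 - z ) ) == 19
stmt 3: z := z - 9  -- replace 2 occurrence(s) of z with (z - 9)
  => ( ( z - 9 ) + ( 5 - ( z - 9 ) ) ) == 19
stmt 2: x := y * y  -- replace 0 occurrence(s) of x with (y * y)
  => ( ( z - 9 ) + ( 5 - ( z - 9 ) ) ) == 19
stmt 1: y := z * x  -- replace 0 occurrence(s) of y with (z * x)
  => ( ( z - 9 ) + ( 5 - ( z - 9 ) ) ) == 19

Answer: ( ( z - 9 ) + ( 5 - ( z - 9 ) ) ) == 19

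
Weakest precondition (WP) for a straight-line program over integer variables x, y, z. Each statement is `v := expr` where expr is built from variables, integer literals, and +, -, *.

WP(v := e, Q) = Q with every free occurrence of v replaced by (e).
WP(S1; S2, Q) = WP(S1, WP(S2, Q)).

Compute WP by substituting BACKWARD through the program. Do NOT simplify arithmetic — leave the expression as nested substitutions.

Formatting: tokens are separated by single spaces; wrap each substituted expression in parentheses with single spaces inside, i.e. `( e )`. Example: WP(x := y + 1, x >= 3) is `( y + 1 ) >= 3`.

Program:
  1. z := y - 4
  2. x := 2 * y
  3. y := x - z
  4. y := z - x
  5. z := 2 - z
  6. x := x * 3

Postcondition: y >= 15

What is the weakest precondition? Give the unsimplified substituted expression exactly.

Answer: ( ( y - 4 ) - ( 2 * y ) ) >= 15

Derivation:
post: y >= 15
stmt 6: x := x * 3  -- replace 0 occurrence(s) of x with (x * 3)
  => y >= 15
stmt 5: z := 2 - z  -- replace 0 occurrence(s) of z with (2 - z)
  => y >= 15
stmt 4: y := z - x  -- replace 1 occurrence(s) of y with (z - x)
  => ( z - x ) >= 15
stmt 3: y := x - z  -- replace 0 occurrence(s) of y with (x - z)
  => ( z - x ) >= 15
stmt 2: x := 2 * y  -- replace 1 occurrence(s) of x with (2 * y)
  => ( z - ( 2 * y ) ) >= 15
stmt 1: z := y - 4  -- replace 1 occurrence(s) of z with (y - 4)
  => ( ( y - 4 ) - ( 2 * y ) ) >= 15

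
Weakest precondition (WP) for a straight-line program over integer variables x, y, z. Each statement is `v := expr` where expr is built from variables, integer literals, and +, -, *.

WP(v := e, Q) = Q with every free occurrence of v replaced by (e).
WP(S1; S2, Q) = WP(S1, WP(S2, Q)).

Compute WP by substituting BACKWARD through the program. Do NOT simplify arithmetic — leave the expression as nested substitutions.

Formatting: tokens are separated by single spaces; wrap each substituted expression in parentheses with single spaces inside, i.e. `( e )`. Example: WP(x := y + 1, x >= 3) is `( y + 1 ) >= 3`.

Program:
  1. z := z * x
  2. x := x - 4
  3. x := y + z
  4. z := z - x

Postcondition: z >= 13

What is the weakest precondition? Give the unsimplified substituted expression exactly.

Answer: ( ( z * x ) - ( y + ( z * x ) ) ) >= 13

Derivation:
post: z >= 13
stmt 4: z := z - x  -- replace 1 occurrence(s) of z with (z - x)
  => ( z - x ) >= 13
stmt 3: x := y + z  -- replace 1 occurrence(s) of x with (y + z)
  => ( z - ( y + z ) ) >= 13
stmt 2: x := x - 4  -- replace 0 occurrence(s) of x with (x - 4)
  => ( z - ( y + z ) ) >= 13
stmt 1: z := z * x  -- replace 2 occurrence(s) of z with (z * x)
  => ( ( z * x ) - ( y + ( z * x ) ) ) >= 13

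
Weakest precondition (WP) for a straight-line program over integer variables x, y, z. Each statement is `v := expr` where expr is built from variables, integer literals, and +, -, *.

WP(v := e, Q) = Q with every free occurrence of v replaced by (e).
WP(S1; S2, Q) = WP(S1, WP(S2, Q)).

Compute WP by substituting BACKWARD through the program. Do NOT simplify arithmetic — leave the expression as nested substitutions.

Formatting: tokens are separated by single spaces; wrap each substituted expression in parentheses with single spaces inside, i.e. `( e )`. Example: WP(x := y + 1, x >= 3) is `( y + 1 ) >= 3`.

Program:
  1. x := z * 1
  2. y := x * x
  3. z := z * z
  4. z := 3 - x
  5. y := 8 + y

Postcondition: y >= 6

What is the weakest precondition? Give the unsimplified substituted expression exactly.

post: y >= 6
stmt 5: y := 8 + y  -- replace 1 occurrence(s) of y with (8 + y)
  => ( 8 + y ) >= 6
stmt 4: z := 3 - x  -- replace 0 occurrence(s) of z with (3 - x)
  => ( 8 + y ) >= 6
stmt 3: z := z * z  -- replace 0 occurrence(s) of z with (z * z)
  => ( 8 + y ) >= 6
stmt 2: y := x * x  -- replace 1 occurrence(s) of y with (x * x)
  => ( 8 + ( x * x ) ) >= 6
stmt 1: x := z * 1  -- replace 2 occurrence(s) of x with (z * 1)
  => ( 8 + ( ( z * 1 ) * ( z * 1 ) ) ) >= 6

Answer: ( 8 + ( ( z * 1 ) * ( z * 1 ) ) ) >= 6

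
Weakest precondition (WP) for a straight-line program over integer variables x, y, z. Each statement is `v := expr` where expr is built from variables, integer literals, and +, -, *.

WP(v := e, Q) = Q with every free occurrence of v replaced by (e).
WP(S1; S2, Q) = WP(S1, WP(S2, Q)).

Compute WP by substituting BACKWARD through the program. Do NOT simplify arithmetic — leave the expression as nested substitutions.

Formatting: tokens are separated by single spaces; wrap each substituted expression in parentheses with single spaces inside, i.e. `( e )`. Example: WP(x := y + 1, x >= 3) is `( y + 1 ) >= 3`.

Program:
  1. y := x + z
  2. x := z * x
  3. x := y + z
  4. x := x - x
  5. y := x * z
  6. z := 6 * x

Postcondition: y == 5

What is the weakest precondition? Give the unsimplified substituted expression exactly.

Answer: ( ( ( ( x + z ) + z ) - ( ( x + z ) + z ) ) * z ) == 5

Derivation:
post: y == 5
stmt 6: z := 6 * x  -- replace 0 occurrence(s) of z with (6 * x)
  => y == 5
stmt 5: y := x * z  -- replace 1 occurrence(s) of y with (x * z)
  => ( x * z ) == 5
stmt 4: x := x - x  -- replace 1 occurrence(s) of x with (x - x)
  => ( ( x - x ) * z ) == 5
stmt 3: x := y + z  -- replace 2 occurrence(s) of x with (y + z)
  => ( ( ( y + z ) - ( y + z ) ) * z ) == 5
stmt 2: x := z * x  -- replace 0 occurrence(s) of x with (z * x)
  => ( ( ( y + z ) - ( y + z ) ) * z ) == 5
stmt 1: y := x + z  -- replace 2 occurrence(s) of y with (x + z)
  => ( ( ( ( x + z ) + z ) - ( ( x + z ) + z ) ) * z ) == 5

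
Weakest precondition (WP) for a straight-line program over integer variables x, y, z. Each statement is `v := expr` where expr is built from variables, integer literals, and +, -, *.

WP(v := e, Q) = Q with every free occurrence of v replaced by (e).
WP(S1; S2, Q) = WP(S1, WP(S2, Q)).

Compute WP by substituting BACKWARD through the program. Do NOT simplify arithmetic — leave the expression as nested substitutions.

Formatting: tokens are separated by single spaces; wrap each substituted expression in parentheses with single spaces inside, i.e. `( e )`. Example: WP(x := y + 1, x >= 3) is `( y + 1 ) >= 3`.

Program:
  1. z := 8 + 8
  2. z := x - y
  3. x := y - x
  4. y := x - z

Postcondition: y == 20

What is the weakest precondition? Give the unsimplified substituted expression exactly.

post: y == 20
stmt 4: y := x - z  -- replace 1 occurrence(s) of y with (x - z)
  => ( x - z ) == 20
stmt 3: x := y - x  -- replace 1 occurrence(s) of x with (y - x)
  => ( ( y - x ) - z ) == 20
stmt 2: z := x - y  -- replace 1 occurrence(s) of z with (x - y)
  => ( ( y - x ) - ( x - y ) ) == 20
stmt 1: z := 8 + 8  -- replace 0 occurrence(s) of z with (8 + 8)
  => ( ( y - x ) - ( x - y ) ) == 20

Answer: ( ( y - x ) - ( x - y ) ) == 20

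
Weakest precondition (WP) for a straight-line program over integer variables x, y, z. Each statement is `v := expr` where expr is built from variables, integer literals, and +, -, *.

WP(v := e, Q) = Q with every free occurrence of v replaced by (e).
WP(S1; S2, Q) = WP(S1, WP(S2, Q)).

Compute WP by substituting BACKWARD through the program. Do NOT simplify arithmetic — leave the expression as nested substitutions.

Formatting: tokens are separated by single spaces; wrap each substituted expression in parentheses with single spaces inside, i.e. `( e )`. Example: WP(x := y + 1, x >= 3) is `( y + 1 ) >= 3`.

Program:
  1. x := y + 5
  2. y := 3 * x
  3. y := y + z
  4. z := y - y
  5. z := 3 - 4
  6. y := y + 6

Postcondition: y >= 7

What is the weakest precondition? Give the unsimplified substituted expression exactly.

Answer: ( ( ( 3 * ( y + 5 ) ) + z ) + 6 ) >= 7

Derivation:
post: y >= 7
stmt 6: y := y + 6  -- replace 1 occurrence(s) of y with (y + 6)
  => ( y + 6 ) >= 7
stmt 5: z := 3 - 4  -- replace 0 occurrence(s) of z with (3 - 4)
  => ( y + 6 ) >= 7
stmt 4: z := y - y  -- replace 0 occurrence(s) of z with (y - y)
  => ( y + 6 ) >= 7
stmt 3: y := y + z  -- replace 1 occurrence(s) of y with (y + z)
  => ( ( y + z ) + 6 ) >= 7
stmt 2: y := 3 * x  -- replace 1 occurrence(s) of y with (3 * x)
  => ( ( ( 3 * x ) + z ) + 6 ) >= 7
stmt 1: x := y + 5  -- replace 1 occurrence(s) of x with (y + 5)
  => ( ( ( 3 * ( y + 5 ) ) + z ) + 6 ) >= 7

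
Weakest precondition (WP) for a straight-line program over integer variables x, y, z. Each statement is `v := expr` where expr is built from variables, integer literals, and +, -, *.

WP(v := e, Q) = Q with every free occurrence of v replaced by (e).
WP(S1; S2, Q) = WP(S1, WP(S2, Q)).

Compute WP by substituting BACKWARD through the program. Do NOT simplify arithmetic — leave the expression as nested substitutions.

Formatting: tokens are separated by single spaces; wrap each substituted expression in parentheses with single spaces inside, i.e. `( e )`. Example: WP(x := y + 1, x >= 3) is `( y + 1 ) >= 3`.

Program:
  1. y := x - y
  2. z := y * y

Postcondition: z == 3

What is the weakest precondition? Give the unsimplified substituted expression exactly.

Answer: ( ( x - y ) * ( x - y ) ) == 3

Derivation:
post: z == 3
stmt 2: z := y * y  -- replace 1 occurrence(s) of z with (y * y)
  => ( y * y ) == 3
stmt 1: y := x - y  -- replace 2 occurrence(s) of y with (x - y)
  => ( ( x - y ) * ( x - y ) ) == 3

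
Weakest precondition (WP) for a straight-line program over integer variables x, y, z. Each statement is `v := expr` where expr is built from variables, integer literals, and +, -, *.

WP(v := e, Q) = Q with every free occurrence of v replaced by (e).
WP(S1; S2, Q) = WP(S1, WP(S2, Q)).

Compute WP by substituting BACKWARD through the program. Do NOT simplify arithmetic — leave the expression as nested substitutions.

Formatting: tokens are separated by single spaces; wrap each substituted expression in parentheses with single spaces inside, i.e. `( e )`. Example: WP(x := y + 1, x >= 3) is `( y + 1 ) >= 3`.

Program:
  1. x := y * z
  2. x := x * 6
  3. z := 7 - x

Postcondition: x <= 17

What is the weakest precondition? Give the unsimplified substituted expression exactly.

Answer: ( ( y * z ) * 6 ) <= 17

Derivation:
post: x <= 17
stmt 3: z := 7 - x  -- replace 0 occurrence(s) of z with (7 - x)
  => x <= 17
stmt 2: x := x * 6  -- replace 1 occurrence(s) of x with (x * 6)
  => ( x * 6 ) <= 17
stmt 1: x := y * z  -- replace 1 occurrence(s) of x with (y * z)
  => ( ( y * z ) * 6 ) <= 17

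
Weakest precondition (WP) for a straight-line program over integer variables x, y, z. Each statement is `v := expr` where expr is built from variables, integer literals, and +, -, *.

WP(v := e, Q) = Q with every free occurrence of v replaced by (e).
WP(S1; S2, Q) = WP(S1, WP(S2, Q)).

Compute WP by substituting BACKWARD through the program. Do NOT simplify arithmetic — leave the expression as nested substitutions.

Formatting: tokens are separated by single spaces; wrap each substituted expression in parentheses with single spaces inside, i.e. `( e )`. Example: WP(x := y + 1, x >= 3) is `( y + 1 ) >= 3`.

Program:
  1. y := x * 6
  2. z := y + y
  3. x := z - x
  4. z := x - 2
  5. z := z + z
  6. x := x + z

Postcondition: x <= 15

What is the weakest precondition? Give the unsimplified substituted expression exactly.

Answer: ( ( ( ( x * 6 ) + ( x * 6 ) ) - x ) + ( ( ( ( ( x * 6 ) + ( x * 6 ) ) - x ) - 2 ) + ( ( ( ( x * 6 ) + ( x * 6 ) ) - x ) - 2 ) ) ) <= 15

Derivation:
post: x <= 15
stmt 6: x := x + z  -- replace 1 occurrence(s) of x with (x + z)
  => ( x + z ) <= 15
stmt 5: z := z + z  -- replace 1 occurrence(s) of z with (z + z)
  => ( x + ( z + z ) ) <= 15
stmt 4: z := x - 2  -- replace 2 occurrence(s) of z with (x - 2)
  => ( x + ( ( x - 2 ) + ( x - 2 ) ) ) <= 15
stmt 3: x := z - x  -- replace 3 occurrence(s) of x with (z - x)
  => ( ( z - x ) + ( ( ( z - x ) - 2 ) + ( ( z - x ) - 2 ) ) ) <= 15
stmt 2: z := y + y  -- replace 3 occurrence(s) of z with (y + y)
  => ( ( ( y + y ) - x ) + ( ( ( ( y + y ) - x ) - 2 ) + ( ( ( y + y ) - x ) - 2 ) ) ) <= 15
stmt 1: y := x * 6  -- replace 6 occurrence(s) of y with (x * 6)
  => ( ( ( ( x * 6 ) + ( x * 6 ) ) - x ) + ( ( ( ( ( x * 6 ) + ( x * 6 ) ) - x ) - 2 ) + ( ( ( ( x * 6 ) + ( x * 6 ) ) - x ) - 2 ) ) ) <= 15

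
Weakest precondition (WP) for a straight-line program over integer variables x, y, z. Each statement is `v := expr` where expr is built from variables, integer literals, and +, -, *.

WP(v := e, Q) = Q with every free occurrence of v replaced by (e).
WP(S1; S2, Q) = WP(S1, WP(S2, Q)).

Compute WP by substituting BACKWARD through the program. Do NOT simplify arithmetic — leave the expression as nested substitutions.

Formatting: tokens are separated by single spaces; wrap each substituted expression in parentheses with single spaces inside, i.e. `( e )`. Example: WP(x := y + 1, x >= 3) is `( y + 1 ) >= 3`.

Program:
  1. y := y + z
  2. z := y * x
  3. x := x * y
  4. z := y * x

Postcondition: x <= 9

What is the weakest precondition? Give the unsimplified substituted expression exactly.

post: x <= 9
stmt 4: z := y * x  -- replace 0 occurrence(s) of z with (y * x)
  => x <= 9
stmt 3: x := x * y  -- replace 1 occurrence(s) of x with (x * y)
  => ( x * y ) <= 9
stmt 2: z := y * x  -- replace 0 occurrence(s) of z with (y * x)
  => ( x * y ) <= 9
stmt 1: y := y + z  -- replace 1 occurrence(s) of y with (y + z)
  => ( x * ( y + z ) ) <= 9

Answer: ( x * ( y + z ) ) <= 9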